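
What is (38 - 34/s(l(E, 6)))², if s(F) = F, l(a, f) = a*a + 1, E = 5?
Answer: 227529/169 ≈ 1346.3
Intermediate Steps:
l(a, f) = 1 + a² (l(a, f) = a² + 1 = 1 + a²)
(38 - 34/s(l(E, 6)))² = (38 - 34/(1 + 5²))² = (38 - 34/(1 + 25))² = (38 - 34/26)² = (38 - 34*1/26)² = (38 - 17/13)² = (477/13)² = 227529/169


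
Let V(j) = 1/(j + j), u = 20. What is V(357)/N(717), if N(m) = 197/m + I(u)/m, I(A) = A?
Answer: 239/51646 ≈ 0.0046277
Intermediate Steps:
V(j) = 1/(2*j)
N(m) = 217/m (N(m) = 197/m + 20/m = 217/m)
V(357)/N(717) = ((1/2)/357)/((217/717)) = ((1/2)*(1/357))/((217*(1/717))) = 1/(714*(217/717)) = (1/714)*(717/217) = 239/51646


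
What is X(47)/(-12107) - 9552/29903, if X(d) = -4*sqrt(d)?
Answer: -9552/29903 + 4*sqrt(47)/12107 ≈ -0.31717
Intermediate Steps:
X(47)/(-12107) - 9552/29903 = -4*sqrt(47)/(-12107) - 9552/29903 = -4*sqrt(47)*(-1/12107) - 9552*1/29903 = 4*sqrt(47)/12107 - 9552/29903 = -9552/29903 + 4*sqrt(47)/12107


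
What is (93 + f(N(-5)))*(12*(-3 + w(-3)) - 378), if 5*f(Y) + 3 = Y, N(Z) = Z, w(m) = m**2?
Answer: -139842/5 ≈ -27968.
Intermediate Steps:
f(Y) = -3/5 + Y/5
(93 + f(N(-5)))*(12*(-3 + w(-3)) - 378) = (93 + (-3/5 + (1/5)*(-5)))*(12*(-3 + (-3)**2) - 378) = (93 + (-3/5 - 1))*(12*(-3 + 9) - 378) = (93 - 8/5)*(12*6 - 378) = 457*(72 - 378)/5 = (457/5)*(-306) = -139842/5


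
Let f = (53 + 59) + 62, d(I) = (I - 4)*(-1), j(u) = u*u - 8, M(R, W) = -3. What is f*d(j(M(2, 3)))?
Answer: 522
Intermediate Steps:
j(u) = -8 + u² (j(u) = u² - 8 = -8 + u²)
d(I) = 4 - I (d(I) = (-4 + I)*(-1) = 4 - I)
f = 174 (f = 112 + 62 = 174)
f*d(j(M(2, 3))) = 174*(4 - (-8 + (-3)²)) = 174*(4 - (-8 + 9)) = 174*(4 - 1*1) = 174*(4 - 1) = 174*3 = 522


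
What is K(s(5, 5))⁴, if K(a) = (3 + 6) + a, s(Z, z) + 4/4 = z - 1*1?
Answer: 20736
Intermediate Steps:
s(Z, z) = -2 + z (s(Z, z) = -1 + (z - 1*1) = -1 + (z - 1) = -1 + (-1 + z) = -2 + z)
K(a) = 9 + a
K(s(5, 5))⁴ = (9 + (-2 + 5))⁴ = (9 + 3)⁴ = 12⁴ = 20736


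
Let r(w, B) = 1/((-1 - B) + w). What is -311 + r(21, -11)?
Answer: -9640/31 ≈ -310.97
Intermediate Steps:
r(w, B) = 1/(-1 + w - B)
-311 + r(21, -11) = -311 + 1/(-1 + 21 - 1*(-11)) = -311 + 1/(-1 + 21 + 11) = -311 + 1/31 = -9640/31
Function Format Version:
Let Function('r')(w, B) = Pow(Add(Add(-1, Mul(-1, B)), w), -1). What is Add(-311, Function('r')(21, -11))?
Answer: Rational(-9640, 31) ≈ -310.97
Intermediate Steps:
Function('r')(w, B) = Pow(Add(-1, w, Mul(-1, B)), -1)
Add(-311, Function('r')(21, -11)) = Add(-311, Pow(Add(-1, 21, Mul(-1, -11)), -1)) = Add(-311, Pow(Add(-1, 21, 11), -1)) = Add(-311, Pow(31, -1)) = Add(-311, Rational(1, 31)) = Rational(-9640, 31)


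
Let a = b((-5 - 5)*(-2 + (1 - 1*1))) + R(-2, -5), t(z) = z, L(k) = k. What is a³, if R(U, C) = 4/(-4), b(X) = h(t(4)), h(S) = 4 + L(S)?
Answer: 343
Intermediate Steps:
h(S) = 4 + S
b(X) = 8 (b(X) = 4 + 4 = 8)
R(U, C) = -1 (R(U, C) = 4*(-¼) = -1)
a = 7 (a = 8 - 1 = 7)
a³ = 7³ = 343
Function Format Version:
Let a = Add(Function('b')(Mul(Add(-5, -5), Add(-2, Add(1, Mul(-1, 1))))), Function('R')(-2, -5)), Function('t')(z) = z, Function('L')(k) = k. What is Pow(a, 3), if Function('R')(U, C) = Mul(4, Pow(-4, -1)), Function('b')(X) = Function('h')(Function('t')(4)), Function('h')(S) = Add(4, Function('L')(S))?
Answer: 343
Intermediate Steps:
Function('h')(S) = Add(4, S)
Function('b')(X) = 8 (Function('b')(X) = Add(4, 4) = 8)
Function('R')(U, C) = -1 (Function('R')(U, C) = Mul(4, Rational(-1, 4)) = -1)
a = 7 (a = Add(8, -1) = 7)
Pow(a, 3) = Pow(7, 3) = 343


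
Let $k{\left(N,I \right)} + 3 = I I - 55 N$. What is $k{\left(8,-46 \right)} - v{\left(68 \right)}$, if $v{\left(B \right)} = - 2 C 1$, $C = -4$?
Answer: $1665$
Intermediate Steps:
$k{\left(N,I \right)} = -3 + I^{2} - 55 N$ ($k{\left(N,I \right)} = -3 + \left(I I - 55 N\right) = -3 + \left(I^{2} - 55 N\right) = -3 + I^{2} - 55 N$)
$v{\left(B \right)} = 8$ ($v{\left(B \right)} = \left(-2\right) \left(-4\right) 1 = 8 \cdot 1 = 8$)
$k{\left(8,-46 \right)} - v{\left(68 \right)} = \left(-3 + \left(-46\right)^{2} - 440\right) - 8 = \left(-3 + 2116 - 440\right) - 8 = 1673 - 8 = 1665$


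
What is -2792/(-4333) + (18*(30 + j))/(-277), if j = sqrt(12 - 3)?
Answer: -1800418/1200241 ≈ -1.5000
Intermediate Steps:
j = 3 (j = sqrt(9) = 3)
-2792/(-4333) + (18*(30 + j))/(-277) = -2792/(-4333) + (18*(30 + 3))/(-277) = -2792*(-1/4333) + (18*33)*(-1/277) = 2792/4333 + 594*(-1/277) = 2792/4333 - 594/277 = -1800418/1200241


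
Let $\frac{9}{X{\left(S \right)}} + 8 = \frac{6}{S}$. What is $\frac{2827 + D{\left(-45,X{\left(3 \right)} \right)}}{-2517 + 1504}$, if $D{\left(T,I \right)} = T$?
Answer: $- \frac{2782}{1013} \approx -2.7463$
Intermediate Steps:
$X{\left(S \right)} = \frac{9}{-8 + \frac{6}{S}}$
$\frac{2827 + D{\left(-45,X{\left(3 \right)} \right)}}{-2517 + 1504} = \frac{2827 - 45}{-2517 + 1504} = \frac{2782}{-1013} = 2782 \left(- \frac{1}{1013}\right) = - \frac{2782}{1013}$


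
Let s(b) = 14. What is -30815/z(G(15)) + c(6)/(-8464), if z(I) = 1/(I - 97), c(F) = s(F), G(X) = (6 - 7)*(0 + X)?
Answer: 14605816953/4232 ≈ 3.4513e+6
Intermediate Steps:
G(X) = -X
c(F) = 14
z(I) = 1/(-97 + I)
-30815/z(G(15)) + c(6)/(-8464) = -30815/(1/(-97 - 1*15)) + 14/(-8464) = -30815/(1/(-97 - 15)) + 14*(-1/8464) = -30815/(1/(-112)) - 7/4232 = -30815/(-1/112) - 7/4232 = -30815*(-112) - 7/4232 = 3451280 - 7/4232 = 14605816953/4232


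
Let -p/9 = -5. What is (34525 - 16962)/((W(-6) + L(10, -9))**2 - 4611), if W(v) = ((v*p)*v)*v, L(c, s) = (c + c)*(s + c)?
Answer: 17563/94085389 ≈ 0.00018667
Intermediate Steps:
p = 45 (p = -9*(-5) = 45)
L(c, s) = 2*c*(c + s) (L(c, s) = (2*c)*(c + s) = 2*c*(c + s))
W(v) = 45*v**3 (W(v) = ((v*45)*v)*v = ((45*v)*v)*v = (45*v**2)*v = 45*v**3)
(34525 - 16962)/((W(-6) + L(10, -9))**2 - 4611) = (34525 - 16962)/((45*(-6)**3 + 2*10*(10 - 9))**2 - 4611) = 17563/((45*(-216) + 2*10*1)**2 - 4611) = 17563/((-9720 + 20)**2 - 4611) = 17563/((-9700)**2 - 4611) = 17563/(94090000 - 4611) = 17563/94085389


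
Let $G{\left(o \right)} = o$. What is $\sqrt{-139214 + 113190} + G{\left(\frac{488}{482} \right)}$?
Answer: $\frac{244}{241} + 2 i \sqrt{6506} \approx 1.0124 + 161.32 i$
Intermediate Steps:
$\sqrt{-139214 + 113190} + G{\left(\frac{488}{482} \right)} = \sqrt{-139214 + 113190} + \frac{488}{482} = \sqrt{-26024} + 488 \cdot \frac{1}{482} = 2 i \sqrt{6506} + \frac{244}{241} = \frac{244}{241} + 2 i \sqrt{6506}$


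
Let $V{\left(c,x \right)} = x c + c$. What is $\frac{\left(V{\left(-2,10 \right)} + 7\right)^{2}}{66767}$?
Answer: $\frac{225}{66767} \approx 0.0033699$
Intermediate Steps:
$V{\left(c,x \right)} = c + c x$ ($V{\left(c,x \right)} = c x + c = c + c x$)
$\frac{\left(V{\left(-2,10 \right)} + 7\right)^{2}}{66767} = \frac{\left(- 2 \left(1 + 10\right) + 7\right)^{2}}{66767} = \left(\left(-2\right) 11 + 7\right)^{2} \cdot \frac{1}{66767} = \left(-22 + 7\right)^{2} \cdot \frac{1}{66767} = \left(-15\right)^{2} \cdot \frac{1}{66767} = 225 \cdot \frac{1}{66767} = \frac{225}{66767}$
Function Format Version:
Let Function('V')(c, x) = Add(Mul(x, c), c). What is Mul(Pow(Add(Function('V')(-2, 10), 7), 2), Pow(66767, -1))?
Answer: Rational(225, 66767) ≈ 0.0033699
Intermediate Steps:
Function('V')(c, x) = Add(c, Mul(c, x)) (Function('V')(c, x) = Add(Mul(c, x), c) = Add(c, Mul(c, x)))
Mul(Pow(Add(Function('V')(-2, 10), 7), 2), Pow(66767, -1)) = Mul(Pow(Add(Mul(-2, Add(1, 10)), 7), 2), Pow(66767, -1)) = Mul(Pow(Add(Mul(-2, 11), 7), 2), Rational(1, 66767)) = Mul(Pow(Add(-22, 7), 2), Rational(1, 66767)) = Mul(Pow(-15, 2), Rational(1, 66767)) = Mul(225, Rational(1, 66767)) = Rational(225, 66767)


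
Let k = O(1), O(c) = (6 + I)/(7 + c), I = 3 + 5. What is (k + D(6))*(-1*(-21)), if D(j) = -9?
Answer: -609/4 ≈ -152.25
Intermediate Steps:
I = 8
O(c) = 14/(7 + c) (O(c) = (6 + 8)/(7 + c) = 14/(7 + c))
k = 7/4 (k = 14/(7 + 1) = 14/8 = 14*(⅛) = 7/4 ≈ 1.7500)
(k + D(6))*(-1*(-21)) = (7/4 - 9)*(-1*(-21)) = -29/4*21 = -609/4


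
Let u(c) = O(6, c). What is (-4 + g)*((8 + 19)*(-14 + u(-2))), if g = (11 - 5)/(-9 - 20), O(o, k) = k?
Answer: 52704/29 ≈ 1817.4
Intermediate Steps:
g = -6/29 (g = 6/(-29) = 6*(-1/29) = -6/29 ≈ -0.20690)
u(c) = c
(-4 + g)*((8 + 19)*(-14 + u(-2))) = (-4 - 6/29)*((8 + 19)*(-14 - 2)) = -3294*(-16)/29 = -122/29*(-432) = 52704/29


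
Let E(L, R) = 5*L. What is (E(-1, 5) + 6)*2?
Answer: 2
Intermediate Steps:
(E(-1, 5) + 6)*2 = (5*(-1) + 6)*2 = (-5 + 6)*2 = 1*2 = 2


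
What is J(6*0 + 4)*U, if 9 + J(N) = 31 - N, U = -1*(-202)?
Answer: 3636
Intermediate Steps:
U = 202
J(N) = 22 - N (J(N) = -9 + (31 - N) = 22 - N)
J(6*0 + 4)*U = (22 - (6*0 + 4))*202 = (22 - (0 + 4))*202 = (22 - 1*4)*202 = (22 - 4)*202 = 18*202 = 3636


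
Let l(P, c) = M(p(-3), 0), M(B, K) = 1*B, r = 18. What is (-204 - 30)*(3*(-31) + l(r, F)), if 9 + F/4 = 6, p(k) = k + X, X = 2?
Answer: 21996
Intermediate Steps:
p(k) = 2 + k (p(k) = k + 2 = 2 + k)
F = -12 (F = -36 + 4*6 = -36 + 24 = -12)
M(B, K) = B
l(P, c) = -1 (l(P, c) = 2 - 3 = -1)
(-204 - 30)*(3*(-31) + l(r, F)) = (-204 - 30)*(3*(-31) - 1) = -234*(-93 - 1) = -234*(-94) = 21996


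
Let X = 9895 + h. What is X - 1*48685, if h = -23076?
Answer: -61866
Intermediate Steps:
X = -13181 (X = 9895 - 23076 = -13181)
X - 1*48685 = -13181 - 1*48685 = -13181 - 48685 = -61866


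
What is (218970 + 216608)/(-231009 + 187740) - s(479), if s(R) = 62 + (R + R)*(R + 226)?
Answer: -29226568166/43269 ≈ -6.7546e+5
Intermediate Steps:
s(R) = 62 + 2*R*(226 + R) (s(R) = 62 + (2*R)*(226 + R) = 62 + 2*R*(226 + R))
(218970 + 216608)/(-231009 + 187740) - s(479) = (218970 + 216608)/(-231009 + 187740) - (62 + 2*479**2 + 452*479) = 435578/(-43269) - (62 + 2*229441 + 216508) = 435578*(-1/43269) - (62 + 458882 + 216508) = -435578/43269 - 1*675452 = -435578/43269 - 675452 = -29226568166/43269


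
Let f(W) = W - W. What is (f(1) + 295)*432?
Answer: 127440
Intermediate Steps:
f(W) = 0
(f(1) + 295)*432 = (0 + 295)*432 = 295*432 = 127440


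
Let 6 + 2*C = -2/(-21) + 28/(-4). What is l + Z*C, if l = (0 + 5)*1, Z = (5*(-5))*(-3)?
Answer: -6705/14 ≈ -478.93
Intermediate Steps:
Z = 75 (Z = -25*(-3) = 75)
l = 5 (l = 5*1 = 5)
C = -271/42 (C = -3 + (-2/(-21) + 28/(-4))/2 = -3 + (-2*(-1/21) + 28*(-¼))/2 = -3 + (2/21 - 7)/2 = -3 + (½)*(-145/21) = -3 - 145/42 = -271/42 ≈ -6.4524)
l + Z*C = 5 + 75*(-271/42) = 5 - 6775/14 = -6705/14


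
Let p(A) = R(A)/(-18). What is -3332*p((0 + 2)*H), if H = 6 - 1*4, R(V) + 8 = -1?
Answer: -1666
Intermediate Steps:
R(V) = -9 (R(V) = -8 - 1 = -9)
H = 2 (H = 6 - 4 = 2)
p(A) = 1/2 (p(A) = -9/(-18) = -9*(-1/18) = 1/2)
-3332*p((0 + 2)*H) = -3332*1/2 = -1666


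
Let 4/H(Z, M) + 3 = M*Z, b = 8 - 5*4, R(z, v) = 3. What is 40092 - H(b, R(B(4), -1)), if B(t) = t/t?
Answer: 1563592/39 ≈ 40092.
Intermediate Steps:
B(t) = 1
b = -12 (b = 8 - 20 = -12)
H(Z, M) = 4/(-3 + M*Z)
40092 - H(b, R(B(4), -1)) = 40092 - 4/(-3 + 3*(-12)) = 40092 - 4/(-3 - 36) = 40092 - 4/(-39) = 40092 - 4*(-1)/39 = 40092 - 1*(-4/39) = 40092 + 4/39 = 1563592/39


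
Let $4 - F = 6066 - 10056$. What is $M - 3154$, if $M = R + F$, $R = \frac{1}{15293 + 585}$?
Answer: $\frac{13337521}{15878} \approx 840.0$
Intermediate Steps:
$F = 3994$ ($F = 4 - \left(6066 - 10056\right) = 4 - -3990 = 4 + 3990 = 3994$)
$R = \frac{1}{15878} \approx 6.298 \cdot 10^{-5}$
$M = \frac{63416733}{15878}$ ($M = \frac{1}{15878} + 3994 = \frac{63416733}{15878} \approx 3994.0$)
$M - 3154 = \frac{63416733}{15878} - 3154 = \frac{13337521}{15878}$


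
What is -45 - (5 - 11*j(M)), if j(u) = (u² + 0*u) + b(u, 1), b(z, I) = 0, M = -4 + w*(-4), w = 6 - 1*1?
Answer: 6286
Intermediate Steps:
w = 5 (w = 6 - 1 = 5)
M = -24 (M = -4 + 5*(-4) = -4 - 20 = -24)
j(u) = u² (j(u) = (u² + 0*u) + 0 = (u² + 0) + 0 = u² + 0 = u²)
-45 - (5 - 11*j(M)) = -45 - (5 - 11*(-24)²) = -45 - (5 - 11*576) = -45 - (5 - 6336) = -45 - 1*(-6331) = -45 + 6331 = 6286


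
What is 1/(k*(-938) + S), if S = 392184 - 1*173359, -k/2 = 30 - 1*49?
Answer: 1/183181 ≈ 5.4591e-6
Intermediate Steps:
k = 38 (k = -2*(30 - 1*49) = -2*(30 - 49) = -2*(-19) = 38)
S = 218825 (S = 392184 - 173359 = 218825)
1/(k*(-938) + S) = 1/(38*(-938) + 218825) = 1/(-35644 + 218825) = 1/183181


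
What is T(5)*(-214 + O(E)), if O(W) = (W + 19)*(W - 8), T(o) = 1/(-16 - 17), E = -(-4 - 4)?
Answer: 214/33 ≈ 6.4848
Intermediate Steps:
E = 8 (E = -1*(-8) = 8)
T(o) = -1/33 (T(o) = 1/(-33) = -1/33)
O(W) = (-8 + W)*(19 + W) (O(W) = (19 + W)*(-8 + W) = (-8 + W)*(19 + W))
T(5)*(-214 + O(E)) = -(-214 + (-152 + 8² + 11*8))/33 = -(-214 + (-152 + 64 + 88))/33 = -(-214 + 0)/33 = -1/33*(-214) = 214/33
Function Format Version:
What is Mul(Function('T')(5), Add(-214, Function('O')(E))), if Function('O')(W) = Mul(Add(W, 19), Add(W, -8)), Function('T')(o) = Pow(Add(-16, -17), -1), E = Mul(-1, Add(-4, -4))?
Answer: Rational(214, 33) ≈ 6.4848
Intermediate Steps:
E = 8 (E = Mul(-1, -8) = 8)
Function('T')(o) = Rational(-1, 33) (Function('T')(o) = Pow(-33, -1) = Rational(-1, 33))
Function('O')(W) = Mul(Add(-8, W), Add(19, W)) (Function('O')(W) = Mul(Add(19, W), Add(-8, W)) = Mul(Add(-8, W), Add(19, W)))
Mul(Function('T')(5), Add(-214, Function('O')(E))) = Mul(Rational(-1, 33), Add(-214, Add(-152, Pow(8, 2), Mul(11, 8)))) = Mul(Rational(-1, 33), Add(-214, Add(-152, 64, 88))) = Mul(Rational(-1, 33), Add(-214, 0)) = Mul(Rational(-1, 33), -214) = Rational(214, 33)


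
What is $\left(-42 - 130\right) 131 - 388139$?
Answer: $-410671$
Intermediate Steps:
$\left(-42 - 130\right) 131 - 388139 = \left(-172\right) 131 - 388139 = -22532 - 388139 = -410671$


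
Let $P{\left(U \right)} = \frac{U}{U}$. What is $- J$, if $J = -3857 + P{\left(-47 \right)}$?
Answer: $3856$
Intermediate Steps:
$P{\left(U \right)} = 1$
$J = -3856$ ($J = -3857 + 1 = -3856$)
$- J = \left(-1\right) \left(-3856\right) = 3856$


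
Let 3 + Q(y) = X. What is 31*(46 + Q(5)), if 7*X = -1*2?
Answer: 9269/7 ≈ 1324.1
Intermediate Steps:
X = -2/7 (X = (-1*2)/7 = (⅐)*(-2) = -2/7 ≈ -0.28571)
Q(y) = -23/7 (Q(y) = -3 - 2/7 = -23/7)
31*(46 + Q(5)) = 31*(46 - 23/7) = 31*(299/7) = 9269/7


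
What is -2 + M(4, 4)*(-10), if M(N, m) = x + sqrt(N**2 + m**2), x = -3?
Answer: 28 - 40*sqrt(2) ≈ -28.569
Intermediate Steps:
M(N, m) = -3 + sqrt(N**2 + m**2)
-2 + M(4, 4)*(-10) = -2 + (-3 + sqrt(4**2 + 4**2))*(-10) = -2 + (-3 + sqrt(16 + 16))*(-10) = -2 + (-3 + sqrt(32))*(-10) = -2 + (-3 + 4*sqrt(2))*(-10) = -2 + (30 - 40*sqrt(2)) = 28 - 40*sqrt(2)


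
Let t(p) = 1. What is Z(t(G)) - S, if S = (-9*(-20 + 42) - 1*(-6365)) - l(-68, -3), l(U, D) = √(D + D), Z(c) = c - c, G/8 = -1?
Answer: -6167 + I*√6 ≈ -6167.0 + 2.4495*I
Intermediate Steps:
G = -8 (G = 8*(-1) = -8)
Z(c) = 0
l(U, D) = √2*√D (l(U, D) = √(2*D) = √2*√D)
S = 6167 - I*√6 (S = (-9*(-20 + 42) - 1*(-6365)) - √2*√(-3) = (-9*22 + 6365) - √2*I*√3 = (-198 + 6365) - I*√6 = 6167 - I*√6 ≈ 6167.0 - 2.4495*I)
Z(t(G)) - S = 0 - (6167 - I*√6) = 0 + (-6167 + I*√6) = -6167 + I*√6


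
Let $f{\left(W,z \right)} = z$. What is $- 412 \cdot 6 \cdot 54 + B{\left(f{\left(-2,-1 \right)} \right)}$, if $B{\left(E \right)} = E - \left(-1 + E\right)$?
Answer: $-133487$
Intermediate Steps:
$B{\left(E \right)} = 1$ ($B{\left(E \right)} = E - \left(-1 + E\right) = 1$)
$- 412 \cdot 6 \cdot 54 + B{\left(f{\left(-2,-1 \right)} \right)} = - 412 \cdot 6 \cdot 54 + 1 = \left(-412\right) 324 + 1 = -133488 + 1 = -133487$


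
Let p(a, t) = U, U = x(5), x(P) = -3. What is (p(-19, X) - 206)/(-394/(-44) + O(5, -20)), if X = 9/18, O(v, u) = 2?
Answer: -4598/241 ≈ -19.079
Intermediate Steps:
X = ½ (X = 9*(1/18) = ½ ≈ 0.50000)
U = -3
p(a, t) = -3
(p(-19, X) - 206)/(-394/(-44) + O(5, -20)) = (-3 - 206)/(-394/(-44) + 2) = -209/(-394*(-1/44) + 2) = -209/(197/22 + 2) = -209/241/22 = -209*22/241 = -4598/241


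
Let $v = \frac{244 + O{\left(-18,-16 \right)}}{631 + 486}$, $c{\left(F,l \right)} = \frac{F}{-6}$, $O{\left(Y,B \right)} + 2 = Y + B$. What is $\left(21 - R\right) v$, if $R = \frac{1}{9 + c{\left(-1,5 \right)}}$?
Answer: $\frac{238992}{61435} \approx 3.8902$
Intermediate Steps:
$O{\left(Y,B \right)} = -2 + B + Y$ ($O{\left(Y,B \right)} = -2 + \left(Y + B\right) = -2 + \left(B + Y\right) = -2 + B + Y$)
$c{\left(F,l \right)} = - \frac{F}{6}$ ($c{\left(F,l \right)} = F \left(- \frac{1}{6}\right) = - \frac{F}{6}$)
$R = \frac{6}{55}$ ($R = \frac{1}{9 - - \frac{1}{6}} = \frac{1}{9 + \frac{1}{6}} = \frac{1}{\frac{55}{6}} = \frac{6}{55} \approx 0.10909$)
$v = \frac{208}{1117}$ ($v = \frac{244 - 36}{631 + 486} = \frac{244 - 36}{1117} = 208 \cdot \frac{1}{1117} = \frac{208}{1117} \approx 0.18621$)
$\left(21 - R\right) v = \left(21 - \frac{6}{55}\right) \frac{208}{1117} = \frac{1149}{55} \cdot \frac{208}{1117} = \frac{238992}{61435}$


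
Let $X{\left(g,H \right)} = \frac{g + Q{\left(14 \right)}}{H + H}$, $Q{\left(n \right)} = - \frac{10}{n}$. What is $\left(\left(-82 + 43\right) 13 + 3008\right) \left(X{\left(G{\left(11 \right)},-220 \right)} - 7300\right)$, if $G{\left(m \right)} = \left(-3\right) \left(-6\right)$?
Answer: $- \frac{5112071511}{280} \approx -1.8257 \cdot 10^{7}$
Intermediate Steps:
$G{\left(m \right)} = 18$
$X{\left(g,H \right)} = \frac{- \frac{5}{7} + g}{2 H}$ ($X{\left(g,H \right)} = \frac{g - \frac{10}{14}}{H + H} = \frac{g - \frac{5}{7}}{2 H} = \left(g - \frac{5}{7}\right) \frac{1}{2 H} = \left(- \frac{5}{7} + g\right) \frac{1}{2 H} = \frac{- \frac{5}{7} + g}{2 H}$)
$\left(\left(-82 + 43\right) 13 + 3008\right) \left(X{\left(G{\left(11 \right)},-220 \right)} - 7300\right) = \left(\left(-82 + 43\right) 13 + 3008\right) \left(\frac{-5 + 7 \cdot 18}{14 \left(-220\right)} - 7300\right) = \left(\left(-39\right) 13 + 3008\right) \left(\frac{1}{14} \left(- \frac{1}{220}\right) \left(-5 + 126\right) - 7300\right) = \left(-507 + 3008\right) \left(\frac{1}{14} \left(- \frac{1}{220}\right) 121 - 7300\right) = 2501 \left(- \frac{11}{280} - 7300\right) = 2501 \left(- \frac{2044011}{280}\right) = - \frac{5112071511}{280}$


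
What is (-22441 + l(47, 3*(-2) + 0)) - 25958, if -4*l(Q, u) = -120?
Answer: -48369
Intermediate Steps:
l(Q, u) = 30 (l(Q, u) = -¼*(-120) = 30)
(-22441 + l(47, 3*(-2) + 0)) - 25958 = (-22441 + 30) - 25958 = -22411 - 25958 = -48369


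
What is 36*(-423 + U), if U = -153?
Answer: -20736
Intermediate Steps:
36*(-423 + U) = 36*(-423 - 153) = 36*(-576) = -20736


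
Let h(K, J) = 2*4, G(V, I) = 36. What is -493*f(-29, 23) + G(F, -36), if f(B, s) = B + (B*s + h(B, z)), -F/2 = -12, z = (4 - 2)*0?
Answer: 339220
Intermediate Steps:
z = 0 (z = 2*0 = 0)
F = 24 (F = -2*(-12) = 24)
h(K, J) = 8
f(B, s) = 8 + B + B*s (f(B, s) = B + (B*s + 8) = B + (8 + B*s) = 8 + B + B*s)
-493*f(-29, 23) + G(F, -36) = -493*(8 - 29 - 29*23) + 36 = -493*(8 - 29 - 667) + 36 = -493*(-688) + 36 = 339184 + 36 = 339220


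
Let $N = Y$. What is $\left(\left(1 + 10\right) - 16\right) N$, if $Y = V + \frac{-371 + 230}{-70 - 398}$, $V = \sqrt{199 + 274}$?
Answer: $- \frac{235}{156} - 5 \sqrt{473} \approx -110.25$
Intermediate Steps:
$V = \sqrt{473} \approx 21.749$
$Y = \frac{47}{156} + \sqrt{473}$ ($Y = \sqrt{473} + \frac{-371 + 230}{-70 - 398} = \sqrt{473} - \frac{141}{-468} = \sqrt{473} - - \frac{47}{156} = \sqrt{473} + \frac{47}{156} = \frac{47}{156} + \sqrt{473} \approx 22.05$)
$N = \frac{47}{156} + \sqrt{473} \approx 22.05$
$\left(\left(1 + 10\right) - 16\right) N = \left(\left(1 + 10\right) - 16\right) \left(\frac{47}{156} + \sqrt{473}\right) = \left(11 - 16\right) \left(\frac{47}{156} + \sqrt{473}\right) = - 5 \left(\frac{47}{156} + \sqrt{473}\right) = - \frac{235}{156} - 5 \sqrt{473}$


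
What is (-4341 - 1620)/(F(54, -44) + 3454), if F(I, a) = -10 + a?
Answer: -5961/3400 ≈ -1.7532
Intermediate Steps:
(-4341 - 1620)/(F(54, -44) + 3454) = (-4341 - 1620)/((-10 - 44) + 3454) = -5961/(-54 + 3454) = -5961/3400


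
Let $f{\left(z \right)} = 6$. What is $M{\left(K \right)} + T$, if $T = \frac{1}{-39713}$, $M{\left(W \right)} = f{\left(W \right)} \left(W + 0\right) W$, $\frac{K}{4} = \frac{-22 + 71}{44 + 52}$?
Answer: $\frac{95350817}{3812448} \approx 25.01$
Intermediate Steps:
$K = \frac{49}{24}$ ($K = 4 \frac{-22 + 71}{44 + 52} = 4 \cdot \frac{49}{96} = \frac{49}{24} \approx 2.0417$)
$M{\left(W \right)} = 6 W^{2}$ ($M{\left(W \right)} = 6 \left(W + 0\right) W = 6 W W = 6 W^{2}$)
$T = - \frac{1}{39713} \approx -2.5181 \cdot 10^{-5}$
$M{\left(K \right)} + T = 6 \left(\frac{49}{24}\right)^{2} - \frac{1}{39713} = 6 \cdot \frac{2401}{576} - \frac{1}{39713} = \frac{2401}{96} - \frac{1}{39713} = \frac{95350817}{3812448}$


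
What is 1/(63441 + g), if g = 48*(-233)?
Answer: 1/52257 ≈ 1.9136e-5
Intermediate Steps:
g = -11184
1/(63441 + g) = 1/(63441 - 11184) = 1/52257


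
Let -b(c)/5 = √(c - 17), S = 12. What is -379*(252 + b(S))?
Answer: -95508 + 1895*I*√5 ≈ -95508.0 + 4237.4*I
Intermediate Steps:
b(c) = -5*√(-17 + c) (b(c) = -5*√(c - 17) = -5*√(-17 + c))
-379*(252 + b(S)) = -379*(252 - 5*√(-17 + 12)) = -379*(252 - 5*I*√5) = -95508 + 1895*I*√5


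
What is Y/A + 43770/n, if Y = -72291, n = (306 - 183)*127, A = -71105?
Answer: 1413841187/370243735 ≈ 3.8187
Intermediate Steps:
n = 15621 (n = 123*127 = 15621)
Y/A + 43770/n = -72291/(-71105) + 43770/15621 = -72291*(-1/71105) + 43770*(1/15621) = 72291/71105 + 14590/5207 = 1413841187/370243735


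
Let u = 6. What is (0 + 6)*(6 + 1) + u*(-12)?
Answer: -30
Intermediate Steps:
(0 + 6)*(6 + 1) + u*(-12) = (0 + 6)*(6 + 1) + 6*(-12) = 6*7 - 72 = 42 - 72 = -30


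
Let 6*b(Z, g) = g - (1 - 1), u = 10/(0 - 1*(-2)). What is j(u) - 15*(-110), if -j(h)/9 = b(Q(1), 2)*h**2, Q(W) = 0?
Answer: 1575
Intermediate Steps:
u = 5 (u = 10/(0 + 2) = 10/2 = 10*(1/2) = 5)
b(Z, g) = g/6 (b(Z, g) = (g - (1 - 1))/6 = (g - 1*0)/6 = (g + 0)/6 = g/6)
j(h) = -3*h**2 (j(h) = -9*(1/6)*2*h**2 = -3*h**2)
j(u) - 15*(-110) = -3*5**2 - 15*(-110) = -3*25 + 1650 = -75 + 1650 = 1575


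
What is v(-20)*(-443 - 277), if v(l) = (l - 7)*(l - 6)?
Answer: -505440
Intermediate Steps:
v(l) = (-7 + l)*(-6 + l)
v(-20)*(-443 - 277) = (42 + (-20)² - 13*(-20))*(-443 - 277) = (42 + 400 + 260)*(-720) = 702*(-720) = -505440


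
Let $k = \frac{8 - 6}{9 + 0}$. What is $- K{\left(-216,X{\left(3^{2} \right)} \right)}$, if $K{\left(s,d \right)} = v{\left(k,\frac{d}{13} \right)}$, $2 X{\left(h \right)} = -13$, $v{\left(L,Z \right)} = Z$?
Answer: $\frac{1}{2} \approx 0.5$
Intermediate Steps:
$k = \frac{2}{9} \approx 0.22222$
$X{\left(h \right)} = - \frac{13}{2}$ ($X{\left(h \right)} = \frac{1}{2} \left(-13\right) = - \frac{13}{2}$)
$K{\left(s,d \right)} = \frac{d}{13}$
$- K{\left(-216,X{\left(3^{2} \right)} \right)} = - \frac{-13}{13 \cdot 2} = \left(-1\right) \left(- \frac{1}{2}\right) = \frac{1}{2}$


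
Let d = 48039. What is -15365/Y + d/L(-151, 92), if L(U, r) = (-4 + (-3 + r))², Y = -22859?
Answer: 1209135626/165156275 ≈ 7.3212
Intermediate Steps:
L(U, r) = (-7 + r)²
-15365/Y + d/L(-151, 92) = -15365/(-22859) + 48039/((-7 + 92)²) = -15365*(-1/22859) + 48039/(85²) = 15365/22859 + 48039/7225 = 1209135626/165156275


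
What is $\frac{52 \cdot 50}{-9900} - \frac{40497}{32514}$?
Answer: $- \frac{1618189}{1072962} \approx -1.5082$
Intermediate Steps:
$\frac{52 \cdot 50}{-9900} - \frac{40497}{32514} = 2600 \left(- \frac{1}{9900}\right) - \frac{13499}{10838} = - \frac{26}{99} - \frac{13499}{10838} = - \frac{1618189}{1072962}$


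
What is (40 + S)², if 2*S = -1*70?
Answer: 25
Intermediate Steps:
S = -35 (S = (-1*70)/2 = (½)*(-70) = -35)
(40 + S)² = (40 - 35)² = 5² = 25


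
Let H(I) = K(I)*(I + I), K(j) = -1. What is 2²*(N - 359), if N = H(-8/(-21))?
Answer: -30220/21 ≈ -1439.0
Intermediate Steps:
H(I) = -2*I (H(I) = -(I + I) = -2*I)
N = -16/21 (N = -(-16)/(-21) = -(-16)*(-1)/21 = -2*8/21 = -16/21 ≈ -0.76190)
2²*(N - 359) = 2²*(-16/21 - 359) = 4*(-7555/21) = -30220/21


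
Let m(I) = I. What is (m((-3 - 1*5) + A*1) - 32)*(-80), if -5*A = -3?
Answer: 3152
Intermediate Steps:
A = ⅗ (A = -⅕*(-3) = ⅗ ≈ 0.60000)
(m((-3 - 1*5) + A*1) - 32)*(-80) = (((-3 - 1*5) + (⅗)*1) - 32)*(-80) = (((-3 - 5) + ⅗) - 32)*(-80) = ((-8 + ⅗) - 32)*(-80) = (-37/5 - 32)*(-80) = -197/5*(-80) = 3152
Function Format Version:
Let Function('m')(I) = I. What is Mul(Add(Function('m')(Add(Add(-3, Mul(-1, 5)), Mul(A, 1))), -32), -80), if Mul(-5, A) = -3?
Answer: 3152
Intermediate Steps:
A = Rational(3, 5) (A = Mul(Rational(-1, 5), -3) = Rational(3, 5) ≈ 0.60000)
Mul(Add(Function('m')(Add(Add(-3, Mul(-1, 5)), Mul(A, 1))), -32), -80) = Mul(Add(Add(Add(-3, Mul(-1, 5)), Mul(Rational(3, 5), 1)), -32), -80) = Mul(Add(Add(Add(-3, -5), Rational(3, 5)), -32), -80) = Mul(Add(Add(-8, Rational(3, 5)), -32), -80) = Mul(Add(Rational(-37, 5), -32), -80) = Mul(Rational(-197, 5), -80) = 3152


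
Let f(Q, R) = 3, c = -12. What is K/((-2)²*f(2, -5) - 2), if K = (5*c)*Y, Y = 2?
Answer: -12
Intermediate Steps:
K = -120 (K = (5*(-12))*2 = -60*2 = -120)
K/((-2)²*f(2, -5) - 2) = -120/((-2)²*3 - 2) = -120/(4*3 - 2) = -120/(12 - 2) = -120/10 = -120*⅒ = -12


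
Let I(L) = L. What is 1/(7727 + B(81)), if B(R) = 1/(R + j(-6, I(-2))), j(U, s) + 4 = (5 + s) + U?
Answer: 74/571799 ≈ 0.00012942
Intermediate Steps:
j(U, s) = 1 + U + s (j(U, s) = -4 + ((5 + s) + U) = -4 + (5 + U + s) = 1 + U + s)
B(R) = 1/(-7 + R) (B(R) = 1/(R + (1 - 6 - 2)) = 1/(R - 7) = 1/(-7 + R))
1/(7727 + B(81)) = 1/(7727 + 1/(-7 + 81)) = 1/(7727 + 1/74) = 1/(571799/74) = 74/571799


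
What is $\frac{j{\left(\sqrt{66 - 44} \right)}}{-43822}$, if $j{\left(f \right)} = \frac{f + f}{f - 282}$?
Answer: $\frac{11}{870984161} + \frac{141 \sqrt{22}}{870984161} \approx 7.7194 \cdot 10^{-7}$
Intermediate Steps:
$j{\left(f \right)} = \frac{2 f}{-282 + f}$
$\frac{j{\left(\sqrt{66 - 44} \right)}}{-43822} = \frac{2 \sqrt{66 - 44} \frac{1}{-282 + \sqrt{66 - 44}}}{-43822} = \frac{2 \sqrt{22}}{-282 + \sqrt{22}} \left(- \frac{1}{43822}\right) = - \frac{\sqrt{22}}{21911 \left(-282 + \sqrt{22}\right)}$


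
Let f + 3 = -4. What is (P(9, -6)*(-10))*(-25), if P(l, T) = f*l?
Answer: -15750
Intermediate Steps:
f = -7 (f = -3 - 4 = -7)
P(l, T) = -7*l
(P(9, -6)*(-10))*(-25) = (-7*9*(-10))*(-25) = -63*(-10)*(-25) = 630*(-25) = -15750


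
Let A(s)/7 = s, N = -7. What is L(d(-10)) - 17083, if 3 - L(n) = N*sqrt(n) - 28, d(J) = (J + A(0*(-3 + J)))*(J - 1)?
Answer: -17052 + 7*sqrt(110) ≈ -16979.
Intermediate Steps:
A(s) = 7*s
d(J) = J*(-1 + J) (d(J) = (J + 7*(0*(-3 + J)))*(J - 1) = (J + 7*0)*(-1 + J) = (J + 0)*(-1 + J) = J*(-1 + J))
L(n) = 31 + 7*sqrt(n) (L(n) = 3 - (-7*sqrt(n) - 28) = 3 - (-28 - 7*sqrt(n)) = 3 + (28 + 7*sqrt(n)) = 31 + 7*sqrt(n))
L(d(-10)) - 17083 = (31 + 7*sqrt(-10*(-1 - 10))) - 17083 = (31 + 7*sqrt(-10*(-11))) - 17083 = (31 + 7*sqrt(110)) - 17083 = -17052 + 7*sqrt(110)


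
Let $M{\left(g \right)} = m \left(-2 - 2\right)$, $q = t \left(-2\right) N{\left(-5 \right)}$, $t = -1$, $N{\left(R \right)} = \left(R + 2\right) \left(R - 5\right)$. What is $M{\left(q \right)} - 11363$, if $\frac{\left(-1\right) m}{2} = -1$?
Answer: $-11371$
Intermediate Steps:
$N{\left(R \right)} = \left(-5 + R\right) \left(2 + R\right)$ ($N{\left(R \right)} = \left(2 + R\right) \left(-5 + R\right) = \left(-5 + R\right) \left(2 + R\right)$)
$m = 2$ ($m = \left(-2\right) \left(-1\right) = 2$)
$q = 60$ ($q = \left(-1\right) \left(-2\right) \left(-10 + \left(-5\right)^{2} - -15\right) = 2 \left(-10 + 25 + 15\right) = 2 \cdot 30 = 60$)
$M{\left(g \right)} = -8$ ($M{\left(g \right)} = 2 \left(-2 - 2\right) = 2 \left(-4\right) = -8$)
$M{\left(q \right)} - 11363 = -8 - 11363 = -11371$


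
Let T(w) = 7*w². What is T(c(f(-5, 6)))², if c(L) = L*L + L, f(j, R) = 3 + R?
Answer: 3214890000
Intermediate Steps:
c(L) = L + L² (c(L) = L² + L = L + L²)
T(c(f(-5, 6)))² = (7*((3 + 6)*(1 + (3 + 6)))²)² = (7*(9*(1 + 9))²)² = (7*(9*10)²)² = (7*90²)² = (7*8100)² = 56700² = 3214890000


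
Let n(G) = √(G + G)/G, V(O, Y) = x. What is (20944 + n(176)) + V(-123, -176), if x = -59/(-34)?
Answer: 712155/34 + √22/44 ≈ 20946.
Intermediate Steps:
x = 59/34 (x = -59*(-1/34) = 59/34 ≈ 1.7353)
V(O, Y) = 59/34
n(G) = √2/√G (n(G) = √(2*G)/G = (√2*√G)/G = √2/√G)
(20944 + n(176)) + V(-123, -176) = (20944 + √2/√176) + 59/34 = (20944 + √2*(√11/44)) + 59/34 = (20944 + √22/44) + 59/34 = 712155/34 + √22/44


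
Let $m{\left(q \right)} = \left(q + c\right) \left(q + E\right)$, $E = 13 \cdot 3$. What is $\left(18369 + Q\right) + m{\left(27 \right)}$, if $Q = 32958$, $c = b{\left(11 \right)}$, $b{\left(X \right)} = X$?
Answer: $53835$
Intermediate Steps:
$E = 39$
$c = 11$
$m{\left(q \right)} = \left(11 + q\right) \left(39 + q\right)$ ($m{\left(q \right)} = \left(q + 11\right) \left(q + 39\right) = \left(11 + q\right) \left(39 + q\right)$)
$\left(18369 + Q\right) + m{\left(27 \right)} = \left(18369 + 32958\right) + \left(429 + 27^{2} + 50 \cdot 27\right) = 51327 + \left(429 + 729 + 1350\right) = 51327 + 2508 = 53835$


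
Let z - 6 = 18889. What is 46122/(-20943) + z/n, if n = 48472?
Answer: -613302533/338383032 ≈ -1.8125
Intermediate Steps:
z = 18895 (z = 6 + 18889 = 18895)
46122/(-20943) + z/n = 46122/(-20943) + 18895/48472 = 46122*(-1/20943) + 18895*(1/48472) = -15374/6981 + 18895/48472 = -613302533/338383032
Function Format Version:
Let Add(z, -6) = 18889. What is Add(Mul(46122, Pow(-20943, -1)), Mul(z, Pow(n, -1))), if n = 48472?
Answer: Rational(-613302533, 338383032) ≈ -1.8125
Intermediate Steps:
z = 18895 (z = Add(6, 18889) = 18895)
Add(Mul(46122, Pow(-20943, -1)), Mul(z, Pow(n, -1))) = Add(Mul(46122, Pow(-20943, -1)), Mul(18895, Pow(48472, -1))) = Add(Mul(46122, Rational(-1, 20943)), Mul(18895, Rational(1, 48472))) = Add(Rational(-15374, 6981), Rational(18895, 48472)) = Rational(-613302533, 338383032)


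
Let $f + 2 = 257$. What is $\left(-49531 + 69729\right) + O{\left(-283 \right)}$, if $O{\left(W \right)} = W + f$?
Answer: $20170$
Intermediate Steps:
$f = 255$ ($f = -2 + 257 = 255$)
$O{\left(W \right)} = 255 + W$ ($O{\left(W \right)} = W + 255 = 255 + W$)
$\left(-49531 + 69729\right) + O{\left(-283 \right)} = \left(-49531 + 69729\right) + \left(255 - 283\right) = 20198 - 28 = 20170$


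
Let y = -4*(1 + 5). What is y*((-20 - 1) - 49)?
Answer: 1680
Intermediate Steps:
y = -24 (y = -4*6 = -24)
y*((-20 - 1) - 49) = -24*((-20 - 1) - 49) = -24*(-21 - 49) = -24*(-70) = 1680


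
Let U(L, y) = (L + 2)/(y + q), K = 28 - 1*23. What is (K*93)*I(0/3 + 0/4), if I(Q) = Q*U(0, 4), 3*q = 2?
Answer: 0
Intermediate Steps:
q = ⅔ (q = (⅓)*2 = ⅔ ≈ 0.66667)
K = 5 (K = 28 - 23 = 5)
U(L, y) = (2 + L)/(⅔ + y) (U(L, y) = (L + 2)/(y + ⅔) = (2 + L)/(⅔ + y))
I(Q) = 3*Q/7 (I(Q) = Q*(3*(2 + 0)/(2 + 3*4)) = Q*(3*2/(2 + 12)) = Q*(3*2/14) = Q*(3*(1/14)*2) = Q*(3/7) = 3*Q/7)
(K*93)*I(0/3 + 0/4) = (5*93)*(3*(0/3 + 0/4)/7) = 465*(3*(0*(⅓) + 0*(¼))/7) = 465*(3*(0 + 0)/7) = 465*((3/7)*0) = 465*0 = 0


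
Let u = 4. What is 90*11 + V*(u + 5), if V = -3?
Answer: 963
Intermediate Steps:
90*11 + V*(u + 5) = 90*11 - 3*(4 + 5) = 990 - 3*9 = 990 - 27 = 963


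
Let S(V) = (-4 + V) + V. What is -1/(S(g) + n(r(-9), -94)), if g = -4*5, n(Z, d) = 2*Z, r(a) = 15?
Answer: 1/14 ≈ 0.071429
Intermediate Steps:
g = -20
S(V) = -4 + 2*V
-1/(S(g) + n(r(-9), -94)) = -1/((-4 + 2*(-20)) + 2*15) = -1/((-4 - 40) + 30) = -1/(-44 + 30) = -1/(-14) = -1*(-1/14) = 1/14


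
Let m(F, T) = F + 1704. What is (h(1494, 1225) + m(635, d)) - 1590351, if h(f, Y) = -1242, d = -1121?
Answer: -1589254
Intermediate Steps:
m(F, T) = 1704 + F
(h(1494, 1225) + m(635, d)) - 1590351 = (-1242 + (1704 + 635)) - 1590351 = (-1242 + 2339) - 1590351 = 1097 - 1590351 = -1589254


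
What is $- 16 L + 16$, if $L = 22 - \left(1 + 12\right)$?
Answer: $-128$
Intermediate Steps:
$L = 9$ ($L = 22 - 13 = 9$)
$- 16 L + 16 = \left(-16\right) 9 + 16 = -144 + 16 = -128$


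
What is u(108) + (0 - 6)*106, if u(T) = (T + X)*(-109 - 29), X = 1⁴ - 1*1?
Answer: -15540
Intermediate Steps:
X = 0 (X = 1 - 1 = 0)
u(T) = -138*T (u(T) = (T + 0)*(-109 - 29) = T*(-138) = -138*T)
u(108) + (0 - 6)*106 = -138*108 + (0 - 6)*106 = -14904 - 6*106 = -14904 - 636 = -15540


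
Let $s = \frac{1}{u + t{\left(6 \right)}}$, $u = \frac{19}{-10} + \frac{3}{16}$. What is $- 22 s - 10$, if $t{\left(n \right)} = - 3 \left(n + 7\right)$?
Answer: $- \frac{30810}{3257} \approx -9.4596$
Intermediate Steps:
$t{\left(n \right)} = -21 - 3 n$ ($t{\left(n \right)} = - 3 \left(7 + n\right) = -21 - 3 n$)
$u = - \frac{137}{80}$ ($u = 19 \left(- \frac{1}{10}\right) + 3 \cdot \frac{1}{16} = - \frac{19}{10} + \frac{3}{16} = - \frac{137}{80} \approx -1.7125$)
$s = - \frac{80}{3257}$ ($s = \frac{1}{- \frac{137}{80} - 39} = \frac{1}{- \frac{3257}{80}} = - \frac{80}{3257} \approx -0.024562$)
$- 22 s - 10 = \left(-22\right) \left(- \frac{80}{3257}\right) - 10 = \frac{1760}{3257} - 10 = - \frac{30810}{3257}$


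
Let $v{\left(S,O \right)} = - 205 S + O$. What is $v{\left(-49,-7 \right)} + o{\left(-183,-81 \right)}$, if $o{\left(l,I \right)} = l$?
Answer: $9855$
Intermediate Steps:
$v{\left(S,O \right)} = O - 205 S$
$v{\left(-49,-7 \right)} + o{\left(-183,-81 \right)} = \left(-7 - -10045\right) - 183 = \left(-7 + 10045\right) - 183 = 10038 - 183 = 9855$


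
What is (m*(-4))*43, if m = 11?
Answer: -1892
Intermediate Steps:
(m*(-4))*43 = (11*(-4))*43 = -44*43 = -1892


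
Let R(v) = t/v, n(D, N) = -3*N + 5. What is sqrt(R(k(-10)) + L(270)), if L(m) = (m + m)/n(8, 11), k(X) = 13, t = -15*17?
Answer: 2*I*sqrt(80535)/91 ≈ 6.2371*I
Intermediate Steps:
n(D, N) = 5 - 3*N
t = -255
R(v) = -255/v
L(m) = -m/14 (L(m) = (m + m)/(5 - 3*11) = (2*m)/(5 - 33) = (2*m)/(-28) = (2*m)*(-1/28) = -m/14)
sqrt(R(k(-10)) + L(270)) = sqrt(-255/13 - 1/14*270) = sqrt(-255*1/13 - 135/7) = sqrt(-255/13 - 135/7) = sqrt(-3540/91) = 2*I*sqrt(80535)/91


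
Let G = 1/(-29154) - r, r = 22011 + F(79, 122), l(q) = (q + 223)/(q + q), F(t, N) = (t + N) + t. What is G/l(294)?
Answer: -63687437870/2512103 ≈ -25352.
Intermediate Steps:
F(t, N) = N + 2*t (F(t, N) = (N + t) + t = N + 2*t)
l(q) = (223 + q)/(2*q) (l(q) = (223 + q)/((2*q)) = (223 + q)*(1/(2*q)) = (223 + q)/(2*q))
r = 22291 (r = 22011 + (122 + 2*79) = 22011 + (122 + 158) = 22011 + 280 = 22291)
G = -649871815/29154 (G = 1/(-29154) - 1*22291 = -1/29154 - 22291 = -649871815/29154 ≈ -22291.)
G/l(294) = -649871815*588/(223 + 294)/29154 = -649871815/(29154*((1/2)*(1/294)*517)) = -649871815/(29154*517/588) = -649871815/29154*588/517 = -63687437870/2512103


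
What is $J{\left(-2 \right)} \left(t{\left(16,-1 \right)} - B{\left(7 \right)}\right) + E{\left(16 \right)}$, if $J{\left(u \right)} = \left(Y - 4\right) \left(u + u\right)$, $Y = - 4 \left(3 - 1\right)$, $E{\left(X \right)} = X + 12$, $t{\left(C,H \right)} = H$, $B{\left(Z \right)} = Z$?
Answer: $-356$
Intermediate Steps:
$E{\left(X \right)} = 12 + X$
$Y = -8$ ($Y = \left(-4\right) 2 = -8$)
$J{\left(u \right)} = - 24 u$ ($J{\left(u \right)} = \left(-8 - 4\right) \left(u + u\right) = - 12 \cdot 2 u = - 24 u$)
$J{\left(-2 \right)} \left(t{\left(16,-1 \right)} - B{\left(7 \right)}\right) + E{\left(16 \right)} = \left(-24\right) \left(-2\right) \left(-1 - 7\right) + \left(12 + 16\right) = 48 \left(-1 - 7\right) + 28 = 48 \left(-8\right) + 28 = -384 + 28 = -356$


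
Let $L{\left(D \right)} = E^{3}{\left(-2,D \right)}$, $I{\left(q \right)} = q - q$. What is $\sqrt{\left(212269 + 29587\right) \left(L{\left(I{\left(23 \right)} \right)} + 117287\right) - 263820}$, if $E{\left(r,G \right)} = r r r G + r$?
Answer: $2 \sqrt{7091091501} \approx 1.6842 \cdot 10^{5}$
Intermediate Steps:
$E{\left(r,G \right)} = r + G r^{3}$ ($E{\left(r,G \right)} = r^{2} r G + r = r^{3} G + r = G r^{3} + r = r + G r^{3}$)
$I{\left(q \right)} = 0$
$L{\left(D \right)} = \left(-2 - 8 D\right)^{3}$ ($L{\left(D \right)} = \left(-2 + D \left(-2\right)^{3}\right)^{3} = \left(-2 + D \left(-8\right)\right)^{3} = \left(-2 - 8 D\right)^{3}$)
$\sqrt{\left(212269 + 29587\right) \left(L{\left(I{\left(23 \right)} \right)} + 117287\right) - 263820} = \sqrt{\left(212269 + 29587\right) \left(8 \left(-1 - 0\right)^{3} + 117287\right) - 263820} = \sqrt{241856 \left(8 \left(-1 + 0\right)^{3} + 117287\right) - 263820} = \sqrt{241856 \left(8 \left(-1\right)^{3} + 117287\right) - 263820} = \sqrt{241856 \left(8 \left(-1\right) + 117287\right) - 263820} = \sqrt{241856 \left(-8 + 117287\right) - 263820} = \sqrt{241856 \cdot 117279 - 263820} = \sqrt{28364629824 - 263820} = \sqrt{28364366004} = 2 \sqrt{7091091501}$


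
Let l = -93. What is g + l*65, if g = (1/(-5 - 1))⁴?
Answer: -7834319/1296 ≈ -6045.0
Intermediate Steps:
g = 1/1296 (g = (1/(-6))⁴ = (-⅙)⁴ = 1/1296 ≈ 0.00077160)
g + l*65 = 1/1296 - 93*65 = 1/1296 - 6045 = -7834319/1296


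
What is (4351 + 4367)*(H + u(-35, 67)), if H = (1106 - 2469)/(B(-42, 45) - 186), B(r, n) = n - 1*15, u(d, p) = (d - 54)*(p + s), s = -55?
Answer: -240100985/26 ≈ -9.2347e+6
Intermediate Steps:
u(d, p) = (-55 + p)*(-54 + d) (u(d, p) = (d - 54)*(p - 55) = (-54 + d)*(-55 + p) = (-55 + p)*(-54 + d))
B(r, n) = -15 + n (B(r, n) = n - 15 = -15 + n)
H = 1363/156 (H = (1106 - 2469)/((-15 + 45) - 186) = -1363/(30 - 186) = -1363/(-156) = -1363*(-1/156) = 1363/156 ≈ 8.7372)
(4351 + 4367)*(H + u(-35, 67)) = (4351 + 4367)*(1363/156 + (2970 - 55*(-35) - 54*67 - 35*67)) = 8718*(1363/156 + (2970 + 1925 - 3618 - 2345)) = 8718*(1363/156 - 1068) = 8718*(-165245/156) = -240100985/26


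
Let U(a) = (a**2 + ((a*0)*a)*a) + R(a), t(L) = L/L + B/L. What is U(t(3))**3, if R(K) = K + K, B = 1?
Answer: 64000/729 ≈ 87.792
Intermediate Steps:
R(K) = 2*K
t(L) = 1 + 1/L (t(L) = L/L + 1/L = 1 + 1/L)
U(a) = a**2 + 2*a (U(a) = (a**2 + ((a*0)*a)*a) + 2*a = (a**2 + (0*a)*a) + 2*a = (a**2 + 0*a) + 2*a = (a**2 + 0) + 2*a = a**2 + 2*a)
U(t(3))**3 = (((1 + 3)/3)*(2 + (1 + 3)/3))**3 = (((1/3)*4)*(2 + (1/3)*4))**3 = (4*(2 + 4/3)/3)**3 = ((4/3)*(10/3))**3 = (40/9)**3 = 64000/729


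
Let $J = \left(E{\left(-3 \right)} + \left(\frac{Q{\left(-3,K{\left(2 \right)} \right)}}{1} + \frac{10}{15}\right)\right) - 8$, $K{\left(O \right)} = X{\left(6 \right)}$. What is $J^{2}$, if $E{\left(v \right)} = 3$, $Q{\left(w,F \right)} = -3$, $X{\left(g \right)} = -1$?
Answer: $\frac{484}{9} \approx 53.778$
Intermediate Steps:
$K{\left(O \right)} = -1$
$J = - \frac{22}{3}$ ($J = \left(3 + \left(- \frac{3}{1} + \frac{10}{15}\right)\right) - 8 = \left(3 + \left(\left(-3\right) 1 + 10 \cdot \frac{1}{15}\right)\right) - 8 = \left(3 + \left(-3 + \frac{2}{3}\right)\right) - 8 = \left(3 - \frac{7}{3}\right) - 8 = \frac{2}{3} - 8 = - \frac{22}{3} \approx -7.3333$)
$J^{2} = \left(- \frac{22}{3}\right)^{2} = \frac{484}{9}$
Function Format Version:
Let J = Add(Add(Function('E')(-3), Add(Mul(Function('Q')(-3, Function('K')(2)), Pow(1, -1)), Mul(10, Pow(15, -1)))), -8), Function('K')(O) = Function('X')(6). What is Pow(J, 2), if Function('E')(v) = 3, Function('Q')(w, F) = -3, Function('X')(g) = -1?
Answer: Rational(484, 9) ≈ 53.778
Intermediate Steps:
Function('K')(O) = -1
J = Rational(-22, 3) (J = Add(Add(3, Add(Mul(-3, Pow(1, -1)), Mul(10, Pow(15, -1)))), -8) = Add(Add(3, Add(Mul(-3, 1), Mul(10, Rational(1, 15)))), -8) = Add(Add(3, Add(-3, Rational(2, 3))), -8) = Add(Add(3, Rational(-7, 3)), -8) = Add(Rational(2, 3), -8) = Rational(-22, 3) ≈ -7.3333)
Pow(J, 2) = Pow(Rational(-22, 3), 2) = Rational(484, 9)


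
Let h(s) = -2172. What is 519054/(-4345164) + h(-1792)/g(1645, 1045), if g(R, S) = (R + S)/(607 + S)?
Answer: -1299372532573/974040930 ≈ -1334.0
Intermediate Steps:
g(R, S) = (R + S)/(607 + S)
519054/(-4345164) + h(-1792)/g(1645, 1045) = 519054/(-4345164) - 2172*(607 + 1045)/(1645 + 1045) = 519054*(-1/4345164) - 2172/(2690/1652) = -86509/724194 - 2172/((1/1652)*2690) = -86509/724194 - 2172/1345/826 = -86509/724194 - 2172*826/1345 = -86509/724194 - 1794072/1345 = -1299372532573/974040930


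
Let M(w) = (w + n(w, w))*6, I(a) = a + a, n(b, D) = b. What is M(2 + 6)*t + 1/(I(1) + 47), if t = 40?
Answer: 188161/49 ≈ 3840.0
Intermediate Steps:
I(a) = 2*a
M(w) = 12*w (M(w) = (w + w)*6 = (2*w)*6 = 12*w)
M(2 + 6)*t + 1/(I(1) + 47) = (12*(2 + 6))*40 + 1/(2*1 + 47) = (12*8)*40 + 1/(2 + 47) = 96*40 + 1/49 = 3840 + 1/49 = 188161/49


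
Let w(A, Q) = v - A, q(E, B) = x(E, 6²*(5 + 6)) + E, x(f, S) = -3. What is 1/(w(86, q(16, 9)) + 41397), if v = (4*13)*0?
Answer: 1/41311 ≈ 2.4207e-5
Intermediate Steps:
v = 0 (v = 52*0 = 0)
q(E, B) = -3 + E
w(A, Q) = -A (w(A, Q) = 0 - A = -A)
1/(w(86, q(16, 9)) + 41397) = 1/(-1*86 + 41397) = 1/(-86 + 41397) = 1/41311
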